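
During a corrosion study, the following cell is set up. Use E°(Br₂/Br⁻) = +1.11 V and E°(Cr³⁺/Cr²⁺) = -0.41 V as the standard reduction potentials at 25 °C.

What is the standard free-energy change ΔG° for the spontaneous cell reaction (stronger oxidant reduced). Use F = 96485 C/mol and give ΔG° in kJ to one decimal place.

-293.3 kJ

Br₂/Br⁻ (E° = +1.11 V) is the cathode; Cr³⁺/Cr²⁺ (E° = -0.41 V) is the anode, so E°cell = +1.52 V.
Balancing electrons gives n = 2 (lcm of 2 and 1).
ΔG° = −nFE° = −(2)(96485)(+1.52) = -293,314 J = -293.3 kJ.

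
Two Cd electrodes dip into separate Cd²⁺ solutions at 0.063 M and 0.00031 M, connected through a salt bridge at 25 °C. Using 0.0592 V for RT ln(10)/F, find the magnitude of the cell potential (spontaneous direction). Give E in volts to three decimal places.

+0.068 V

For a concentration cell E°cell = 0. The 0.063 M side is the cathode (reduction is favoured where [Cd²⁺] is higher).
With n = 2, E = −(0.0592/2) log([Cd²⁺]ₐₙ/[Cd²⁺]꜀ₐₜ) = −(0.0592/2) log(0.00031/0.063) = −(0.0592/2)(-2.308) = +0.068 V.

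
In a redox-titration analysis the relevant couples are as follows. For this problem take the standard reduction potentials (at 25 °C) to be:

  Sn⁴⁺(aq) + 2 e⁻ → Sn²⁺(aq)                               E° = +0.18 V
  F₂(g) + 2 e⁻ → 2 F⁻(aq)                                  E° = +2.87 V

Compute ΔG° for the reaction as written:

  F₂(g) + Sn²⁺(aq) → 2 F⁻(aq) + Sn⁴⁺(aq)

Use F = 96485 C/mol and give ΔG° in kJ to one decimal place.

As written, F₂/F⁻ is reduced (cathode) and Sn⁴⁺/Sn²⁺ is oxidised (anode), so E°cell = (+2.87) − (+0.18) = +2.69 V.
Balancing electrons gives n = 2.
ΔG° = −nFE° = −(2)(96485)(+2.69) = -519,089 J = -519.1 kJ.

-519.1 kJ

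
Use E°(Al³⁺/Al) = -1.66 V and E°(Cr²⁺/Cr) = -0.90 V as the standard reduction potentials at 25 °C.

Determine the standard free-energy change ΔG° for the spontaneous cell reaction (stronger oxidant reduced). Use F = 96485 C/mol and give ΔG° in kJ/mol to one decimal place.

Cr²⁺/Cr (E° = -0.90 V) is the cathode; Al³⁺/Al (E° = -1.66 V) is the anode, so E°cell = +0.76 V.
Balancing electrons gives n = 6 (lcm of 2 and 3).
ΔG° = −nFE° = −(6)(96485)(+0.76) = -439,972 J = -440.0 kJ/mol.

-440.0 kJ/mol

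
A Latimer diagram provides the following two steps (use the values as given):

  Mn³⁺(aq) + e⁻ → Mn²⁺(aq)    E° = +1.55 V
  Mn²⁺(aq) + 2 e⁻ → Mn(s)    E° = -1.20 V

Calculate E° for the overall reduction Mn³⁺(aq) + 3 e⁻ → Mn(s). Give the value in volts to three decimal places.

Standard free energies of sequential steps add: ΔG°₃ = ΔG°₁ + ΔG°₂, so n₃E°₃ = n₁E°₁ + n₂E°₂.
E°₃ = (1×+1.55 + 2×-1.20) / 3 = (-0.850) / 3 = -0.283 V.
E° values themselves are not directly additive — weighting by electron count is essential.

-0.283 V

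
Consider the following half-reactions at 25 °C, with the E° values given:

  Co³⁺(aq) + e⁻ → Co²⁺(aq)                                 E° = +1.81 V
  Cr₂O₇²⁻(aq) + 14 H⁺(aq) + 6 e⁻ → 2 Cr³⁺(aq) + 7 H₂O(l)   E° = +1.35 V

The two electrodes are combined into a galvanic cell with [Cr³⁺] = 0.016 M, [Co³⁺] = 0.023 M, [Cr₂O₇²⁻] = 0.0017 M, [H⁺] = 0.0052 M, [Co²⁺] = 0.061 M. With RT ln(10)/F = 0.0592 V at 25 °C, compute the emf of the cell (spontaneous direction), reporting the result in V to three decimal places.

Co³⁺/Co²⁺ is the cathode (higher E°), Cr₂O₇²⁻/Cr³⁺ the anode: E°cell = +1.81 − (+1.35) = +0.46 V, n = 6.
Overall: 6 Co³⁺(aq) + 2 Cr³⁺(aq) + 7 H₂O(l) → 6 Co²⁺(aq) + Cr₂O₇²⁻(aq) + 14 H⁺(aq)
Q = [Co²⁺]^6·[Cr₂O₇²⁻]·[H⁺]^14 / ([Co³⁺]^6·[Cr³⁺]^2); log Q = -28.612.
E = E° − (0.0592/n) log Q = +0.46 − (0.0592/6)(-28.612) = +0.742 V.

+0.742 V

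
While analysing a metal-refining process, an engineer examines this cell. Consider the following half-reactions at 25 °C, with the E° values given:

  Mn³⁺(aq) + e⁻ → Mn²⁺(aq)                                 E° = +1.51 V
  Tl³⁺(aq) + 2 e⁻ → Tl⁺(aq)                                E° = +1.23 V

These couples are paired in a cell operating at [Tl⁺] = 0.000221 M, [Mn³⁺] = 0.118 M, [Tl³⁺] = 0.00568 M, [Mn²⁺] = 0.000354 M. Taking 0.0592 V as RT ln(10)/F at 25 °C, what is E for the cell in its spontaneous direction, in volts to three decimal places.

Mn³⁺/Mn²⁺ is the cathode (higher E°), Tl³⁺/Tl⁺ the anode: E°cell = +1.51 − (+1.23) = +0.28 V, n = 2.
Overall: 2 Mn³⁺(aq) + Tl⁺(aq) → 2 Mn²⁺(aq) + Tl³⁺(aq)
Q = [Mn²⁺]^2·[Tl³⁺] / ([Mn³⁺]^2·[Tl⁺]); log Q = -3.636.
E = E° − (0.0592/n) log Q = +0.28 − (0.0592/2)(-3.636) = +0.388 V.

+0.388 V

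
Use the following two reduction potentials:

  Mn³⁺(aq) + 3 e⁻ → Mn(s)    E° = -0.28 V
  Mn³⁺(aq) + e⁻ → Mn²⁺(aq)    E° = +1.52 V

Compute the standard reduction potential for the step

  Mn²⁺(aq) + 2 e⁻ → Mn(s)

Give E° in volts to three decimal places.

-1.180 V

Sequential free energies add, so n₃E°₃ = n₁E°₁ + n₂E°₂.
With n₃ = 3, and the known step contributing 1×(+1.52) V, the unknown satisfies 2·E° = 3×(-0.28) − 1×(+1.52) = -2.360.
E° = -2.360 / 2 = -1.180 V.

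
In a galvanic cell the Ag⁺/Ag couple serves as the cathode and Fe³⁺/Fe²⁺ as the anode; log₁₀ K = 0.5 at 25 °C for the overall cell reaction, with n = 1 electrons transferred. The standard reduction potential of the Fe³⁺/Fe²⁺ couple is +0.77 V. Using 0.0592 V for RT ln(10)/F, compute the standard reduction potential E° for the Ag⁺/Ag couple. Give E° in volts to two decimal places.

+0.80 V

E°cell = (0.0592/n)·log K = (0.0592/1)(0.5) = +0.030 V.
Since Ag⁺/Ag is the cathode and Fe³⁺/Fe²⁺ the anode, E°cell = E°(Ag⁺/Ag) − E°(Fe³⁺/Fe²⁺).
So E°(Ag⁺/Ag) = E°cell + E°(Fe³⁺/Fe²⁺) = +0.030 + (+0.77) = +0.80 V.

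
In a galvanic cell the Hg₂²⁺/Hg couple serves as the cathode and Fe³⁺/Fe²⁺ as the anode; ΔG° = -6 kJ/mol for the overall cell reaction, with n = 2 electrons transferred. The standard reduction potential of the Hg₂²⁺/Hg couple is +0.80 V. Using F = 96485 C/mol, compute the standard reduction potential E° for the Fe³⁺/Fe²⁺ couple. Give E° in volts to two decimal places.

+0.77 V

E°cell = −ΔG°/(nF) = −(-6×10³)/((2)(96485)) = +0.031 V.
Since Hg₂²⁺/Hg is the cathode and Fe³⁺/Fe²⁺ the anode, E°cell = E°(Hg₂²⁺/Hg) − E°(Fe³⁺/Fe²⁺).
So E°(Fe³⁺/Fe²⁺) = E°(Hg₂²⁺/Hg) − E°cell = (+0.80) − (+0.031) = +0.77 V.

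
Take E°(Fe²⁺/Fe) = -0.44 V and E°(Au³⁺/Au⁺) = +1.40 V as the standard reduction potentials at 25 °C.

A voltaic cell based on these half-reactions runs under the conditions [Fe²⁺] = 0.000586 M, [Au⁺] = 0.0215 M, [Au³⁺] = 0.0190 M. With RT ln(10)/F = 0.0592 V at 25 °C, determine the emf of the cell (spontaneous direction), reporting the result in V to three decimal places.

Au³⁺/Au⁺ is the cathode (higher E°), Fe²⁺/Fe the anode: E°cell = +1.40 − (-0.44) = +1.84 V, n = 2.
Overall: Au³⁺(aq) + Fe(s) → Au⁺(aq) + Fe²⁺(aq)
Q = [Au⁺]·[Fe²⁺] / ([Au³⁺]); log Q = -3.178.
E = E° − (0.0592/n) log Q = +1.84 − (0.0592/2)(-3.178) = +1.934 V.

+1.934 V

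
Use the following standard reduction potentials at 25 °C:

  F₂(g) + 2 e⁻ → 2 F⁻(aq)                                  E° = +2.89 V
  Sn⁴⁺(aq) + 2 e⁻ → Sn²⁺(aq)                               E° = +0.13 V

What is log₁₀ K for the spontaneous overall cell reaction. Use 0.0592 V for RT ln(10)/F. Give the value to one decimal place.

Cathode: F₂/F⁻; anode: Sn⁴⁺/Sn²⁺. E°cell = +2.76 V, n = 2.
log K = nE°cell / 0.0592 = (2)(+2.76) / 0.0592 = 93.2.

93.2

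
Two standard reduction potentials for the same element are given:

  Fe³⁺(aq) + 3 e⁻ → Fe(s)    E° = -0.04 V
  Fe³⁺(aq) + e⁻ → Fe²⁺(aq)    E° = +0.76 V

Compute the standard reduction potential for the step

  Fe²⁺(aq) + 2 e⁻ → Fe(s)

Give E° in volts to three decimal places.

Sequential free energies add, so n₃E°₃ = n₁E°₁ + n₂E°₂.
With n₃ = 3, and the known step contributing 1×(+0.76) V, the unknown satisfies 2·E° = 3×(-0.04) − 1×(+0.76) = -0.880.
E° = -0.880 / 2 = -0.440 V.

-0.440 V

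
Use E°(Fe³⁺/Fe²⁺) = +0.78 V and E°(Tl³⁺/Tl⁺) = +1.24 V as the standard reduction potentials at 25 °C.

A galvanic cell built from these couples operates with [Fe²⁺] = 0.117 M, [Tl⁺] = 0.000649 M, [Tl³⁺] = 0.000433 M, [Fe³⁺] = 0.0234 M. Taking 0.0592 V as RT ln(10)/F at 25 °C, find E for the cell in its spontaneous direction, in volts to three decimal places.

+0.496 V

Tl³⁺/Tl⁺ is the cathode (higher E°), Fe³⁺/Fe²⁺ the anode: E°cell = +1.24 − (+0.78) = +0.46 V, n = 2.
Overall: Tl³⁺(aq) + 2 Fe²⁺(aq) → Tl⁺(aq) + 2 Fe³⁺(aq)
Q = [Tl⁺]·[Fe³⁺]^2 / ([Tl³⁺]·[Fe²⁺]^2); log Q = -1.222.
E = E° − (0.0592/n) log Q = +0.46 − (0.0592/2)(-1.222) = +0.496 V.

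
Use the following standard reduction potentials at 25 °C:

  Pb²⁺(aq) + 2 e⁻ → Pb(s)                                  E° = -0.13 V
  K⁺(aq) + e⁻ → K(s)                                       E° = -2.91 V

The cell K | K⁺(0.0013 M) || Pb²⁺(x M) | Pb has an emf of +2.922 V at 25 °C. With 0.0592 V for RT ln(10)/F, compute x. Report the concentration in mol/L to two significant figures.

0.11 M

Pb²⁺/Pb is the cathode, K⁺/K the anode: E°cell = +2.78 V, n = 2.
Overall reaction: Pb²⁺(aq) + 2 K(s) → Pb(s) + 2 K⁺(aq); Q = [K⁺]^2/[Pb²⁺]^1.
From E = E° − (0.0592/n) log Q: log Q = (E° − E)·n/0.0592 = (+2.78 − (+2.922))·2/0.0592 = -4.7973.
So 1·log[Pb²⁺] = 2·log(0.0013) − log Q = -5.7721 − (-4.7973) = -0.9748; [Pb²⁺] = 10^(-0.9748) ≈ 0.11 M.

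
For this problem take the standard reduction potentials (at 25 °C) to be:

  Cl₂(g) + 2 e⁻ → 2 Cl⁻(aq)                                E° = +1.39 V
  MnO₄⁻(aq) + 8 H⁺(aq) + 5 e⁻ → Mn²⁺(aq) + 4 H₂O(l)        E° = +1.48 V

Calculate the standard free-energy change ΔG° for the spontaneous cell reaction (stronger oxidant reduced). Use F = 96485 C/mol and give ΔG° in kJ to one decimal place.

MnO₄⁻/Mn²⁺ (E° = +1.48 V) is the cathode; Cl₂/Cl⁻ (E° = +1.39 V) is the anode, so E°cell = +0.09 V.
Balancing electrons gives n = 10 (lcm of 5 and 2).
ΔG° = −nFE° = −(10)(96485)(+0.09) = -86,836 J = -86.8 kJ.

-86.8 kJ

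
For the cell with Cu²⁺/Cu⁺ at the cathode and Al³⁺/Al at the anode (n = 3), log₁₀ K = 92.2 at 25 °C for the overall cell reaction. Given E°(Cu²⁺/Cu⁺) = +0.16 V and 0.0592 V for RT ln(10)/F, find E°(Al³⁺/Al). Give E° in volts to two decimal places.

-1.66 V

E°cell = (0.0592/n)·log K = (0.0592/3)(92.2) = +1.819 V.
Since Cu²⁺/Cu⁺ is the cathode and Al³⁺/Al the anode, E°cell = E°(Cu²⁺/Cu⁺) − E°(Al³⁺/Al).
So E°(Al³⁺/Al) = E°(Cu²⁺/Cu⁺) − E°cell = (+0.16) − (+1.819) = -1.66 V.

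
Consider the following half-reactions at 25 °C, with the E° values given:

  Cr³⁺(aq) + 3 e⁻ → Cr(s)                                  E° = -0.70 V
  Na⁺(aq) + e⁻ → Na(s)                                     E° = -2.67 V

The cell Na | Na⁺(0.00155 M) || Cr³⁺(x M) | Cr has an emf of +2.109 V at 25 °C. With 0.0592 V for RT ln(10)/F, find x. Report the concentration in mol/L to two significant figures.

Cr³⁺/Cr is the cathode, Na⁺/Na the anode: E°cell = +1.97 V, n = 3.
Overall reaction: Cr³⁺(aq) + 3 Na(s) → Cr(s) + 3 Na⁺(aq); Q = [Na⁺]^3/[Cr³⁺]^1.
From E = E° − (0.0592/n) log Q: log Q = (E° − E)·n/0.0592 = (+1.97 − (+2.109))·3/0.0592 = -7.0439.
So 1·log[Cr³⁺] = 3·log(0.00155) − log Q = -8.4290 − (-7.0439) = -1.3851; [Cr³⁺] = 10^(-1.3851) ≈ 0.041 M.

0.041 M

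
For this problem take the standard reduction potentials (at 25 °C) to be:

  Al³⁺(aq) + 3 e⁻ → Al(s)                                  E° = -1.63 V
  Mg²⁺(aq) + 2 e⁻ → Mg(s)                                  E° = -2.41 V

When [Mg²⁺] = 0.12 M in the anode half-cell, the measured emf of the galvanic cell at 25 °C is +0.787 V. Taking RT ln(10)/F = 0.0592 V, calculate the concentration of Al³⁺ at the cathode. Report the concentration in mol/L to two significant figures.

Al³⁺/Al is the cathode, Mg²⁺/Mg the anode: E°cell = +0.78 V, n = 6.
Overall reaction: 2 Al³⁺(aq) + 3 Mg(s) → 2 Al(s) + 3 Mg²⁺(aq); Q = [Mg²⁺]^3/[Al³⁺]^2.
From E = E° − (0.0592/n) log Q: log Q = (E° − E)·n/0.0592 = (+0.78 − (+0.787))·6/0.0592 = -0.7095.
So 2·log[Al³⁺] = 3·log(0.12) − log Q = -2.7625 − (-0.7095) = -2.0530; log[Al³⁺] = -2.0530 / 2 = -1.0265; [Al³⁺] = 10^(-1.0265) ≈ 0.094 M.

0.094 M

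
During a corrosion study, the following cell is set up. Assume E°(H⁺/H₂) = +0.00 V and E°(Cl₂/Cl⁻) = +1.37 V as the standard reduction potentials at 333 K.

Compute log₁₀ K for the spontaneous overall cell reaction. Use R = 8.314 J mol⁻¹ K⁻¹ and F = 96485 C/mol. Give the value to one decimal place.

41.5

Cathode: Cl₂/Cl⁻; anode: H⁺/H₂. E°cell = (+1.37) − (+0.00) = +1.37 V, with n = 2.
ΔG° = −nFE° = −RT ln K, so ln K = nFE°/(RT) = (2)(96485)(+1.37) / ((8.314)(333)) = 95.490.
log₁₀ K = 95.490 / ln 10 = 41.5.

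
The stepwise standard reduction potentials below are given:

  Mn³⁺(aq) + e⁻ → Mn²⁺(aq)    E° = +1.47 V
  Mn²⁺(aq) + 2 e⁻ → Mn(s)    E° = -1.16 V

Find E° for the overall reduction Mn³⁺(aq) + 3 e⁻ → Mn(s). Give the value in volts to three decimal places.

-0.283 V

Adding the free-energy changes (−nFE°) of the two steps gives −n₃FE°₃ = −n₁FE°₁ − n₂FE°₂.
E°₃ = (1×+1.47 + 2×-1.16) / 3 = (-0.850) / 3 = -0.283 V.
E° values themselves are not directly additive — weighting by electron count is essential.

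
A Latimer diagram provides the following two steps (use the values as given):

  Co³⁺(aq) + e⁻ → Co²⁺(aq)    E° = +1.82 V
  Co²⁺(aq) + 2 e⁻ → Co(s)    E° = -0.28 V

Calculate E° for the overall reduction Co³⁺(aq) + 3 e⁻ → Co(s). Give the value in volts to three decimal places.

Adding the free-energy changes (−nFE°) of the two steps gives −n₃FE°₃ = −n₁FE°₁ − n₂FE°₂.
E°₃ = (1×+1.82 + 2×-0.28) / 3 = (+1.260) / 3 = +0.420 V.

+0.420 V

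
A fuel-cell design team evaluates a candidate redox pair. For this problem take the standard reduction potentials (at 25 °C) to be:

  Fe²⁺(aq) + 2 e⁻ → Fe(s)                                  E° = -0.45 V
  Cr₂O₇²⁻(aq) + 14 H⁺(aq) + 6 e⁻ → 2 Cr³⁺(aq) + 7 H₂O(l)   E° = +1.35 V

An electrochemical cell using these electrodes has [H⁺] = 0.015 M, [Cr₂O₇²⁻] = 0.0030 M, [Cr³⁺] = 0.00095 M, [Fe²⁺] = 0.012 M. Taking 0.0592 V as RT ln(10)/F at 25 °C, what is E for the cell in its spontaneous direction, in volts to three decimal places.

Cr₂O₇²⁻/Cr³⁺ is the cathode (higher E°), Fe²⁺/Fe the anode: E°cell = +1.35 − (-0.45) = +1.80 V, n = 6.
Overall: Cr₂O₇²⁻(aq) + 14 H⁺(aq) + 3 Fe(s) → 2 Cr³⁺(aq) + 7 H₂O(l) + 3 Fe²⁺(aq)
Q = [Cr³⁺]^2·[Fe²⁺]^3 / ([Cr₂O₇²⁻]·[H⁺]^14); log Q = 16.251.
E = E° − (0.0592/n) log Q = +1.80 − (0.0592/6)(16.251) = +1.640 V.

+1.640 V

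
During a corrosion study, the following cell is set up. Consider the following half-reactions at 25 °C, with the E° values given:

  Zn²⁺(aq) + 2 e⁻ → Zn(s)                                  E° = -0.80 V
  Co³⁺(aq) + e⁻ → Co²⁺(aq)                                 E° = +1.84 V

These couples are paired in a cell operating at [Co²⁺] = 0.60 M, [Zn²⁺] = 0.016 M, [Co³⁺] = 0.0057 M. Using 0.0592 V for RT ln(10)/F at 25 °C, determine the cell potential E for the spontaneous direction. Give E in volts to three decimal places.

Co³⁺/Co²⁺ is the cathode (higher E°), Zn²⁺/Zn the anode: E°cell = +1.84 − (-0.80) = +2.64 V, n = 2.
Overall: 2 Co³⁺(aq) + Zn(s) → 2 Co²⁺(aq) + Zn²⁺(aq)
Q = [Co²⁺]^2·[Zn²⁺] / ([Co³⁺]^2); log Q = 2.249.
E = E° − (0.0592/n) log Q = +2.64 − (0.0592/2)(2.249) = +2.573 V.

+2.573 V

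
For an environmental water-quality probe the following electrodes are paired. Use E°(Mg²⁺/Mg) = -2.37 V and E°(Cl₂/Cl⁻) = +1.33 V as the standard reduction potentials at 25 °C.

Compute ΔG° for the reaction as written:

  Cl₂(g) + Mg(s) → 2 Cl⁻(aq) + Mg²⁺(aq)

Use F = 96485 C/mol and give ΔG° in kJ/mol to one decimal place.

-714.0 kJ/mol

As written, Cl₂/Cl⁻ is reduced (cathode) and Mg²⁺/Mg is oxidised (anode), so E°cell = (+1.33) − (-2.37) = +3.70 V.
Balancing electrons gives n = 2.
ΔG° = −nFE° = −(2)(96485)(+3.70) = -713,989 J = -714.0 kJ/mol.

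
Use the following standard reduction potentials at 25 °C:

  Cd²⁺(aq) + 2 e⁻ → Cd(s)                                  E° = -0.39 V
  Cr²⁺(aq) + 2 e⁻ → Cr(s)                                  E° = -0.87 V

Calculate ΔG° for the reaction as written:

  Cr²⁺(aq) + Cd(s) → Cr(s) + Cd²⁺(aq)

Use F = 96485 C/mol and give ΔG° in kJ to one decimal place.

+92.6 kJ

As written, Cr²⁺/Cr is reduced (cathode) and Cd²⁺/Cd is oxidised (anode), so E°cell = (-0.87) − (-0.39) = -0.48 V.
Balancing electrons gives n = 2.
ΔG° = −nFE° = −(2)(96485)(-0.48) = 92,626 J = +92.6 kJ.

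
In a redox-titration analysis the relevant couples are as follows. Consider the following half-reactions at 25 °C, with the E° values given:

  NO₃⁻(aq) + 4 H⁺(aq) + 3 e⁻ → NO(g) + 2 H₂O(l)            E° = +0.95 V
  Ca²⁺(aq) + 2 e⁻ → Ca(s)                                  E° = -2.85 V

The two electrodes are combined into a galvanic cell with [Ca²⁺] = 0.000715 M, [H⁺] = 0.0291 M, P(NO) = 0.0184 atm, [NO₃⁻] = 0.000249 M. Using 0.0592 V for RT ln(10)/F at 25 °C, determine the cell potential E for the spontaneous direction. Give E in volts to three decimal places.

+3.735 V

NO₃⁻/NO is the cathode (higher E°), Ca²⁺/Ca the anode: E°cell = +0.95 − (-2.85) = +3.80 V, n = 6.
Overall: 2 NO₃⁻(aq) + 8 H⁺(aq) + 3 Ca(s) → 2 NO(g) + 4 H₂O(l) + 3 Ca²⁺(aq)
Q = P(NO)^2·[Ca²⁺]^3 / ([NO₃⁻]^2·[H⁺]^8); log Q = 6.589.
E = E° − (0.0592/n) log Q = +3.80 − (0.0592/6)(6.589) = +3.735 V.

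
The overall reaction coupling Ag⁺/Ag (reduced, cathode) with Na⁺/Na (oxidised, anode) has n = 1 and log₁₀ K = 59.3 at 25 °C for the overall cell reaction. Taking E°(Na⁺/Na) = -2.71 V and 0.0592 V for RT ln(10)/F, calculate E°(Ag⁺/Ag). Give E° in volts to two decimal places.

+0.80 V

E°cell = (0.0592/n)·log K = (0.0592/1)(59.3) = +3.511 V.
Since Ag⁺/Ag is the cathode and Na⁺/Na the anode, E°cell = E°(Ag⁺/Ag) − E°(Na⁺/Na).
So E°(Ag⁺/Ag) = E°cell + E°(Na⁺/Na) = +3.511 + (-2.71) = +0.80 V.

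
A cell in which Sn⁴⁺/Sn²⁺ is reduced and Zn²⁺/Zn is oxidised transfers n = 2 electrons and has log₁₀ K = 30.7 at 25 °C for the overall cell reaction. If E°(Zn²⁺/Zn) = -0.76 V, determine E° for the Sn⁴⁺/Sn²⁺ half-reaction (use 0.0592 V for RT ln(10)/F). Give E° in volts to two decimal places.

E°cell = (0.0592/n)·log K = (0.0592/2)(30.7) = +0.909 V.
Since Sn⁴⁺/Sn²⁺ is the cathode and Zn²⁺/Zn the anode, E°cell = E°(Sn⁴⁺/Sn²⁺) − E°(Zn²⁺/Zn).
So E°(Sn⁴⁺/Sn²⁺) = E°cell + E°(Zn²⁺/Zn) = +0.909 + (-0.76) = +0.15 V.

+0.15 V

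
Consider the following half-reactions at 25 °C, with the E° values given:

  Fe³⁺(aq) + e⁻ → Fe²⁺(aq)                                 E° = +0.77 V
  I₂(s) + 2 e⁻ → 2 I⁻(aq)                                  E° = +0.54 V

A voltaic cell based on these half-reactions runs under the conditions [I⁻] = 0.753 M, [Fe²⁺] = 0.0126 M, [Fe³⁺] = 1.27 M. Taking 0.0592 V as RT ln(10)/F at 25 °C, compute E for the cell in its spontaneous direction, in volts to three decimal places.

Fe³⁺/Fe²⁺ is the cathode (higher E°), I₂/I⁻ the anode: E°cell = +0.77 − (+0.54) = +0.23 V, n = 2.
Overall: 2 Fe³⁺(aq) + 2 I⁻(aq) → 2 Fe²⁺(aq) + I₂(s)
Q = [Fe²⁺]^2 / ([Fe³⁺]^2·[I⁻]^2); log Q = -3.760.
E = E° − (0.0592/n) log Q = +0.23 − (0.0592/2)(-3.760) = +0.341 V.

+0.341 V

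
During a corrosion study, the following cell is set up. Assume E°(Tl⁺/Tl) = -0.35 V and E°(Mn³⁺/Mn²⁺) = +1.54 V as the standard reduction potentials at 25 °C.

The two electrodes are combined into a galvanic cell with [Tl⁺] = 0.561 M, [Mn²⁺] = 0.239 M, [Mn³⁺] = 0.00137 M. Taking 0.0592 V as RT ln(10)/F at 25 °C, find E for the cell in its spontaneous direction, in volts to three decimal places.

Mn³⁺/Mn²⁺ is the cathode (higher E°), Tl⁺/Tl the anode: E°cell = +1.54 − (-0.35) = +1.89 V, n = 1.
Overall: Mn³⁺(aq) + Tl(s) → Mn²⁺(aq) + Tl⁺(aq)
Q = [Mn²⁺]·[Tl⁺] / ([Mn³⁺]); log Q = 1.991.
E = E° − (0.0592/n) log Q = +1.89 − (0.0592/1)(1.991) = +1.772 V.

+1.772 V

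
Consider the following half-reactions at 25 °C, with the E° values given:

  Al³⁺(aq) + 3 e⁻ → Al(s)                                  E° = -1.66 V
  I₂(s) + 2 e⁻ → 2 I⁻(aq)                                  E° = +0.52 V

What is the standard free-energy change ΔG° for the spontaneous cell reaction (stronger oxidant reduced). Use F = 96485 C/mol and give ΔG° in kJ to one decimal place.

I₂/I⁻ (E° = +0.52 V) is the cathode; Al³⁺/Al (E° = -1.66 V) is the anode, so E°cell = +2.18 V.
Balancing electrons gives n = 6 (lcm of 2 and 3).
ΔG° = −nFE° = −(6)(96485)(+2.18) = -1,262,024 J = -1262.0 kJ.

-1262.0 kJ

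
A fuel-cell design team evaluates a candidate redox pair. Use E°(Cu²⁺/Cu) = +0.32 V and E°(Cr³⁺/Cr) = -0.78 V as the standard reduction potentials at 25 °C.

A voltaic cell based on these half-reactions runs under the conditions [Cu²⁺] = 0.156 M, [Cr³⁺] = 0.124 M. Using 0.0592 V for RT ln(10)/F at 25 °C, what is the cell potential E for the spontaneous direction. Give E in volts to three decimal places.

Cu²⁺/Cu is the cathode (higher E°), Cr³⁺/Cr the anode: E°cell = +0.32 − (-0.78) = +1.10 V, n = 6.
Overall: 3 Cu²⁺(aq) + 2 Cr(s) → 3 Cu(s) + 2 Cr³⁺(aq)
Q = [Cr³⁺]^2 / ([Cu²⁺]^3); log Q = 0.607.
E = E° − (0.0592/n) log Q = +1.10 − (0.0592/6)(0.607) = +1.094 V.

+1.094 V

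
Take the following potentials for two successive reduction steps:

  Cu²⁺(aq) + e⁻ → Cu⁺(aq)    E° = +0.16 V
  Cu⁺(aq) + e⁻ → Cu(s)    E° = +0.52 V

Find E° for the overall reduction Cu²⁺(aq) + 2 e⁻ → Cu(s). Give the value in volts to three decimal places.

Since ΔG° = −nFE° is additive over sequential reductions, n₃E°₃ = n₁E°₁ + n₂E°₂.
E°₃ = (1×+0.16 + 1×+0.52) / 2 = (+0.680) / 2 = +0.340 V.

+0.340 V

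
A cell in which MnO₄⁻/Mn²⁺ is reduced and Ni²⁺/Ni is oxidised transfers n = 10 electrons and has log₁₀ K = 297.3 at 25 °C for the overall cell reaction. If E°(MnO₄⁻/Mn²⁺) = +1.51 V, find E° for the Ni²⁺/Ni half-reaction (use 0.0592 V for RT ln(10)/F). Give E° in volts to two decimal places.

E°cell = (0.0592/n)·log K = (0.0592/10)(297.3) = +1.760 V.
Since MnO₄⁻/Mn²⁺ is the cathode and Ni²⁺/Ni the anode, E°cell = E°(MnO₄⁻/Mn²⁺) − E°(Ni²⁺/Ni).
So E°(Ni²⁺/Ni) = E°(MnO₄⁻/Mn²⁺) − E°cell = (+1.51) − (+1.760) = -0.25 V.

-0.25 V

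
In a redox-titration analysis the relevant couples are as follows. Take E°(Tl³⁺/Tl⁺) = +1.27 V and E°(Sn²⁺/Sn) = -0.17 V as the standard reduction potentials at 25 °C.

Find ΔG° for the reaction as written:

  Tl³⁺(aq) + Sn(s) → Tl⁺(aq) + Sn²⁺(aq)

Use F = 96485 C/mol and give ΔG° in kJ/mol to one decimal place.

As written, Tl³⁺/Tl⁺ is reduced (cathode) and Sn²⁺/Sn is oxidised (anode), so E°cell = (+1.27) − (-0.17) = +1.44 V.
Balancing electrons gives n = 2.
ΔG° = −nFE° = −(2)(96485)(+1.44) = -277,877 J = -277.9 kJ/mol.

-277.9 kJ/mol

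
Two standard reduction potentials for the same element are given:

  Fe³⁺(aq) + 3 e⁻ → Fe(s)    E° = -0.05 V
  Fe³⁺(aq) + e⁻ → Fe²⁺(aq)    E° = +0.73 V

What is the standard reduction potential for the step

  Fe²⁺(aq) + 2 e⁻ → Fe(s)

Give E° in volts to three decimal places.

Sequential free energies add, so n₃E°₃ = n₁E°₁ + n₂E°₂.
With n₃ = 3, and the known step contributing 1×(+0.73) V, the unknown satisfies 2·E° = 3×(-0.05) − 1×(+0.73) = -0.880.
E° = -0.880 / 2 = -0.440 V.

-0.440 V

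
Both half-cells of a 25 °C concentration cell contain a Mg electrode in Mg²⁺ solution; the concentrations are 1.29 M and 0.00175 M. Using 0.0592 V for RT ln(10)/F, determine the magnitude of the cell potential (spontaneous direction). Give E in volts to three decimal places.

For a concentration cell E°cell = 0. The 1.29 M side is the cathode (reduction is favoured where [Mg²⁺] is higher).
With n = 2, E = −(0.0592/2) log([Mg²⁺]ₐₙ/[Mg²⁺]꜀ₐₜ) = −(0.0592/2) log(0.00175/1.29) = −(0.0592/2)(-2.868) = +0.085 V.

+0.085 V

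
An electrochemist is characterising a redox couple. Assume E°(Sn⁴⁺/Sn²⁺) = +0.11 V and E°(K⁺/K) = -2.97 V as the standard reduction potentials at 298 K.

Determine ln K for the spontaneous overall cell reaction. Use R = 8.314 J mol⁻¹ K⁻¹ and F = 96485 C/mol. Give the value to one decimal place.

239.9

Cathode: Sn⁴⁺/Sn²⁺; anode: K⁺/K. E°cell = (+0.11) − (-2.97) = +3.08 V, with n = 2.
ΔG° = −nFE° = −RT ln K, so ln K = nFE°/(RT) = (2)(96485)(+3.08) / ((8.314)(298)) = 239.891.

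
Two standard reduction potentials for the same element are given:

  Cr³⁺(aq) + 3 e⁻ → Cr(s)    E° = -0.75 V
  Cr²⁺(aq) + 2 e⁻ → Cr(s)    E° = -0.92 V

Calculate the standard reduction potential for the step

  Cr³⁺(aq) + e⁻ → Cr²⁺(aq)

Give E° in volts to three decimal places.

-0.410 V

Sequential free energies add, so n₃E°₃ = n₁E°₁ + n₂E°₂.
With n₃ = 3, and the known step contributing 2×(-0.92) V, the unknown satisfies 1·E° = 3×(-0.75) − 2×(-0.92) = -0.410.
E° = -0.410 / 1 = -0.410 V.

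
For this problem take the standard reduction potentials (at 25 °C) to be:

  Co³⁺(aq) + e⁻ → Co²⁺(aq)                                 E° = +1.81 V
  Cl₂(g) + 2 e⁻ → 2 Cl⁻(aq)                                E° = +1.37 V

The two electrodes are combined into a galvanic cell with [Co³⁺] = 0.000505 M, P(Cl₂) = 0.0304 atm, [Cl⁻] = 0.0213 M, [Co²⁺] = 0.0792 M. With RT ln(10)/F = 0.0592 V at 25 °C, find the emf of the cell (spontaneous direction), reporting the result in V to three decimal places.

+0.256 V

Co³⁺/Co²⁺ is the cathode (higher E°), Cl₂/Cl⁻ the anode: E°cell = +1.81 − (+1.37) = +0.44 V, n = 2.
Overall: 2 Co³⁺(aq) + 2 Cl⁻(aq) → 2 Co²⁺(aq) + Cl₂(g)
Q = [Co²⁺]^2·P(Cl₂) / ([Co³⁺]^2·[Cl⁻]^2); log Q = 6.217.
E = E° − (0.0592/n) log Q = +0.44 − (0.0592/2)(6.217) = +0.256 V.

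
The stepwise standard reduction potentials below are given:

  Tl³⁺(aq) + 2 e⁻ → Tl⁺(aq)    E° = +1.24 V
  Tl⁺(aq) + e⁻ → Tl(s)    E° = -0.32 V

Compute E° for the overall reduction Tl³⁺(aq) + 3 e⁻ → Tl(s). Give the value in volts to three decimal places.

+0.720 V

Standard free energies of sequential steps add: ΔG°₃ = ΔG°₁ + ΔG°₂, so n₃E°₃ = n₁E°₁ + n₂E°₂.
E°₃ = (2×+1.24 + 1×-0.32) / 3 = (+2.160) / 3 = +0.720 V.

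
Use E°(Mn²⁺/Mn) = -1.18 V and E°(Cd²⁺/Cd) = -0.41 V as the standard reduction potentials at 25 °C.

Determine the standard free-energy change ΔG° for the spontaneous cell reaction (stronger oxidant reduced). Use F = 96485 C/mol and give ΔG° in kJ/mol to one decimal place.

Cd²⁺/Cd (E° = -0.41 V) is the cathode; Mn²⁺/Mn (E° = -1.18 V) is the anode, so E°cell = +0.77 V.
Balancing electrons gives n = 2 (lcm of 2 and 2).
ΔG° = −nFE° = −(2)(96485)(+0.77) = -148,587 J = -148.6 kJ/mol.

-148.6 kJ/mol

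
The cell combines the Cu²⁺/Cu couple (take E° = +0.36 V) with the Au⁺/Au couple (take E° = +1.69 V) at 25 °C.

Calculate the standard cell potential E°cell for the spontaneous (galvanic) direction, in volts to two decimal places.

+1.33 V

The Au⁺/Au couple has the higher reduction potential, so it is the cathode; Cu²⁺/Cu is oxidised at the anode.
E°cell = E°(cathode) − E°(anode) = (+1.69) − (+0.36) = +1.33 V.
Since E°cell > 0, the reaction is spontaneous under standard conditions.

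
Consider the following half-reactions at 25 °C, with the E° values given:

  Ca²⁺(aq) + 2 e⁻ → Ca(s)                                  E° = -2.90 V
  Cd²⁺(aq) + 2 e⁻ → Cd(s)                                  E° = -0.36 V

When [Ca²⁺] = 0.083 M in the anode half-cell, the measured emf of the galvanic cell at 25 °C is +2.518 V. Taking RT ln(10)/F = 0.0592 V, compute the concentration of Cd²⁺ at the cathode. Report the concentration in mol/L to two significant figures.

Cd²⁺/Cd is the cathode, Ca²⁺/Ca the anode: E°cell = +2.54 V, n = 2.
Overall reaction: Cd²⁺(aq) + Ca(s) → Cd(s) + Ca²⁺(aq); Q = [Ca²⁺]^1/[Cd²⁺]^1.
From E = E° − (0.0592/n) log Q: log Q = (E° − E)·n/0.0592 = (+2.54 − (+2.518))·2/0.0592 = 0.7432.
So 1·log[Cd²⁺] = 1·log(0.083) − log Q = -1.0809 − (0.7432) = -1.8241; [Cd²⁺] = 10^(-1.8241) ≈ 0.015 M.

0.015 M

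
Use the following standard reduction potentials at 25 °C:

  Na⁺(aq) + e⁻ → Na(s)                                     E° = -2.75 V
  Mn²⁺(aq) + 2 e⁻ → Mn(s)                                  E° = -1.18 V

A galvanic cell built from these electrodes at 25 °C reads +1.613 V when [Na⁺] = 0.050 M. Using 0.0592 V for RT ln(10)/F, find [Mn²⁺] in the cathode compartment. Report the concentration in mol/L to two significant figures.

Mn²⁺/Mn is the cathode, Na⁺/Na the anode: E°cell = +1.57 V, n = 2.
Overall reaction: Mn²⁺(aq) + 2 Na(s) → Mn(s) + 2 Na⁺(aq); Q = [Na⁺]^2/[Mn²⁺]^1.
From E = E° − (0.0592/n) log Q: log Q = (E° − E)·n/0.0592 = (+1.57 − (+1.613))·2/0.0592 = -1.4527.
So 1·log[Mn²⁺] = 2·log(0.05) − log Q = -2.6021 − (-1.4527) = -1.1494; [Mn²⁺] = 10^(-1.1494) ≈ 0.071 M.

0.071 M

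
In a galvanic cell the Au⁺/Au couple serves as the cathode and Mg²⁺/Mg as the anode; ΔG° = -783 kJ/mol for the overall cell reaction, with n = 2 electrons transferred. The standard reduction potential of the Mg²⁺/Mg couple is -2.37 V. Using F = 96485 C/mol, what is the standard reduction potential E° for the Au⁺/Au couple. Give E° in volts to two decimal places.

E°cell = −ΔG°/(nF) = −(-783×10³)/((2)(96485)) = +4.058 V.
Since Au⁺/Au is the cathode and Mg²⁺/Mg the anode, E°cell = E°(Au⁺/Au) − E°(Mg²⁺/Mg).
So E°(Au⁺/Au) = E°cell + E°(Mg²⁺/Mg) = +4.058 + (-2.37) = +1.69 V.

+1.69 V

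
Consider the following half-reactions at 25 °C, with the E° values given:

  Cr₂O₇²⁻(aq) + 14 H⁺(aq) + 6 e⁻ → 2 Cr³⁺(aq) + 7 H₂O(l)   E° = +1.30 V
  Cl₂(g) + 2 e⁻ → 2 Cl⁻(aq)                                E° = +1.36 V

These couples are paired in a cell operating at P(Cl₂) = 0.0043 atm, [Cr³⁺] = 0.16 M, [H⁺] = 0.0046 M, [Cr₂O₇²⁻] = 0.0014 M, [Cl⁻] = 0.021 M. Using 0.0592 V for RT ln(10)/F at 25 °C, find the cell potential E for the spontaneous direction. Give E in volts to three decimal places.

Cl₂/Cl⁻ is the cathode (higher E°), Cr₂O₇²⁻/Cr³⁺ the anode: E°cell = +1.36 − (+1.30) = +0.06 V, n = 6.
Overall: 3 Cl₂(g) + 2 Cr³⁺(aq) + 7 H₂O(l) → 6 Cl⁻(aq) + Cr₂O₇²⁻(aq) + 14 H⁺(aq)
Q = [Cl⁻]^6·[Cr₂O₇²⁻]·[H⁺]^14 / (P(Cl₂)^3·[Cr³⁺]^2); log Q = -36.951.
E = E° − (0.0592/n) log Q = +0.06 − (0.0592/6)(-36.951) = +0.425 V.

+0.425 V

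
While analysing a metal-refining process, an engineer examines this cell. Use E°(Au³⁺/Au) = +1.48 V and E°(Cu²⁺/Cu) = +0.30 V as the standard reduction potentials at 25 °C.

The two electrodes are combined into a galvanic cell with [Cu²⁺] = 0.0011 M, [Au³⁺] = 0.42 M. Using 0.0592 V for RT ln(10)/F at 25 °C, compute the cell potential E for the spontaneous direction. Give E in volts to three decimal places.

+1.260 V

Au³⁺/Au is the cathode (higher E°), Cu²⁺/Cu the anode: E°cell = +1.48 − (+0.30) = +1.18 V, n = 6.
Overall: 2 Au³⁺(aq) + 3 Cu(s) → 2 Au(s) + 3 Cu²⁺(aq)
Q = [Cu²⁺]^3 / ([Au³⁺]^2); log Q = -8.122.
E = E° − (0.0592/n) log Q = +1.18 − (0.0592/6)(-8.122) = +1.260 V.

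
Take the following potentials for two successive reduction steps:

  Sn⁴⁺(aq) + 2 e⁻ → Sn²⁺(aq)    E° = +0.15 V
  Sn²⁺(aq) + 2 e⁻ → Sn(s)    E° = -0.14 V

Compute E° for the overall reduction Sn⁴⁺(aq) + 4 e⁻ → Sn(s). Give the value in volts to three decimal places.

Adding the free-energy changes (−nFE°) of the two steps gives −n₃FE°₃ = −n₁FE°₁ − n₂FE°₂.
E°₃ = (2×+0.15 + 2×-0.14) / 4 = (+0.020) / 4 = +0.005 V.

+0.005 V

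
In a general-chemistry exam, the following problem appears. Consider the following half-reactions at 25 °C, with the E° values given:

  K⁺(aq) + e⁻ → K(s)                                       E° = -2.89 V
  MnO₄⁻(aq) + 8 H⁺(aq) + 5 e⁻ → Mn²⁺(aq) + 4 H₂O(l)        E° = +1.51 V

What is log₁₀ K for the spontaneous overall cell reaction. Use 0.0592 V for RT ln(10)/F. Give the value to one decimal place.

Cathode: MnO₄⁻/Mn²⁺; anode: K⁺/K. E°cell = +4.40 V, n = 5.
log K = nE°cell / 0.0592 = (5)(+4.40) / 0.0592 = 371.6.

371.6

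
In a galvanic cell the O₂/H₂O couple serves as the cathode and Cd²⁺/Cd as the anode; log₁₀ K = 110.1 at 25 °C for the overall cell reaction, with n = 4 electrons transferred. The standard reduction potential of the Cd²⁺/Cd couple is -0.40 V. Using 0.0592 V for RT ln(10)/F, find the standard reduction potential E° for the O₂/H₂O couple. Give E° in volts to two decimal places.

+1.23 V

E°cell = (0.0592/n)·log K = (0.0592/4)(110.1) = +1.629 V.
Since O₂/H₂O is the cathode and Cd²⁺/Cd the anode, E°cell = E°(O₂/H₂O) − E°(Cd²⁺/Cd).
So E°(O₂/H₂O) = E°cell + E°(Cd²⁺/Cd) = +1.629 + (-0.40) = +1.23 V.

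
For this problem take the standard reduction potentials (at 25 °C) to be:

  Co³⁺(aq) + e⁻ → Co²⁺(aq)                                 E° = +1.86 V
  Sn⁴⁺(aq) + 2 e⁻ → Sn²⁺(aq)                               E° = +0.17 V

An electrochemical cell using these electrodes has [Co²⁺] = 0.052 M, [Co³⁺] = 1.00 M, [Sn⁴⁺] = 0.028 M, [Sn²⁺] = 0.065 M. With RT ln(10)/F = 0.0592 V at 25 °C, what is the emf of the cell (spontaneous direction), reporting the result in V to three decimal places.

+1.777 V

Co³⁺/Co²⁺ is the cathode (higher E°), Sn⁴⁺/Sn²⁺ the anode: E°cell = +1.86 − (+0.17) = +1.69 V, n = 2.
Overall: 2 Co³⁺(aq) + Sn²⁺(aq) → 2 Co²⁺(aq) + Sn⁴⁺(aq)
Q = [Co²⁺]^2·[Sn⁴⁺] / ([Co³⁺]^2·[Sn²⁺]); log Q = -2.934.
E = E° − (0.0592/n) log Q = +1.69 − (0.0592/2)(-2.934) = +1.777 V.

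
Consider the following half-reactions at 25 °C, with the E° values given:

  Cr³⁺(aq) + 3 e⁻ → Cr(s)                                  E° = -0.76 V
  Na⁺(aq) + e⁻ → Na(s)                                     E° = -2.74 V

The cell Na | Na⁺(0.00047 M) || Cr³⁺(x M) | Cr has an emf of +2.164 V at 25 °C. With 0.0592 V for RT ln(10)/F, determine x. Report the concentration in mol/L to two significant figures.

0.22 M

Cr³⁺/Cr is the cathode, Na⁺/Na the anode: E°cell = +1.98 V, n = 3.
Overall reaction: Cr³⁺(aq) + 3 Na(s) → Cr(s) + 3 Na⁺(aq); Q = [Na⁺]^3/[Cr³⁺]^1.
From E = E° − (0.0592/n) log Q: log Q = (E° − E)·n/0.0592 = (+1.98 − (+2.164))·3/0.0592 = -9.3243.
So 1·log[Cr³⁺] = 3·log(0.00047) − log Q = -9.9837 − (-9.3243) = -0.6594; [Cr³⁺] = 10^(-0.6594) ≈ 0.22 M.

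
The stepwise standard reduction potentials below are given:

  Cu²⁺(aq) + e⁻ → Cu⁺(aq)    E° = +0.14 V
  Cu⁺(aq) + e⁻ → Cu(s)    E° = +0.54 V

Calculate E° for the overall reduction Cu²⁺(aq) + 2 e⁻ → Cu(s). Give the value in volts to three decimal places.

+0.340 V

Since ΔG° = −nFE° is additive over sequential reductions, n₃E°₃ = n₁E°₁ + n₂E°₂.
E°₃ = (1×+0.14 + 1×+0.54) / 2 = (+0.680) / 2 = +0.340 V.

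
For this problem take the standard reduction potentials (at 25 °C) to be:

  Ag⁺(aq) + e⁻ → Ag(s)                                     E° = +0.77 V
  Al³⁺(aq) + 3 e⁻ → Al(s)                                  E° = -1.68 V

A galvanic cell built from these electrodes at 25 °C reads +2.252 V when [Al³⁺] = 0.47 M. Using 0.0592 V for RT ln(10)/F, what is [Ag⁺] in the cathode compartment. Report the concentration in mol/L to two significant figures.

Ag⁺/Ag is the cathode, Al³⁺/Al the anode: E°cell = +2.45 V, n = 3.
Overall reaction: 3 Ag⁺(aq) + Al(s) → 3 Ag(s) + Al³⁺(aq); Q = [Al³⁺]^1/[Ag⁺]^3.
From E = E° − (0.0592/n) log Q: log Q = (E° − E)·n/0.0592 = (+2.45 − (+2.252))·3/0.0592 = 10.0338.
So 3·log[Ag⁺] = 1·log(0.47) − log Q = -0.3279 − (10.0338) = -10.3617; log[Ag⁺] = -10.3617 / 3 = -3.4539; [Ag⁺] = 10^(-3.4539) ≈ 0.00035 M.

0.00035 M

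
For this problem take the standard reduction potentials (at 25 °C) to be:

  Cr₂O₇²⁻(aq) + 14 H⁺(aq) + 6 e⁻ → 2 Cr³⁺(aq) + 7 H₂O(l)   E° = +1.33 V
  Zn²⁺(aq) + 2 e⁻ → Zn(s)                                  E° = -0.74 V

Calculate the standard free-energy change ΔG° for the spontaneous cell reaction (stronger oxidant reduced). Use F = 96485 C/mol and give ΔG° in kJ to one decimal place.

-1198.3 kJ

Cr₂O₇²⁻/Cr³⁺ (E° = +1.33 V) is the cathode; Zn²⁺/Zn (E° = -0.74 V) is the anode, so E°cell = +2.07 V.
Balancing electrons gives n = 6 (lcm of 6 and 2).
ΔG° = −nFE° = −(6)(96485)(+2.07) = -1,198,344 J = -1198.3 kJ.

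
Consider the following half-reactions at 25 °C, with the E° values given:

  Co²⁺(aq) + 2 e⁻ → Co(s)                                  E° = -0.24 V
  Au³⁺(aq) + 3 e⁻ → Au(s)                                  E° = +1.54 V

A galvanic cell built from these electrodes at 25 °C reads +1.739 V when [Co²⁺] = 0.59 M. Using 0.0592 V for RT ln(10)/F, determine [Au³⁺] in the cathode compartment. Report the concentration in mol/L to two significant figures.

0.0038 M

Au³⁺/Au is the cathode, Co²⁺/Co the anode: E°cell = +1.78 V, n = 6.
Overall reaction: 2 Au³⁺(aq) + 3 Co(s) → 2 Au(s) + 3 Co²⁺(aq); Q = [Co²⁺]^3/[Au³⁺]^2.
From E = E° − (0.0592/n) log Q: log Q = (E° − E)·n/0.0592 = (+1.78 − (+1.739))·6/0.0592 = 4.1554.
So 2·log[Au³⁺] = 3·log(0.59) − log Q = -0.6874 − (4.1554) = -4.8428; log[Au³⁺] = -4.8428 / 2 = -2.4214; [Au³⁺] = 10^(-2.4214) ≈ 0.0038 M.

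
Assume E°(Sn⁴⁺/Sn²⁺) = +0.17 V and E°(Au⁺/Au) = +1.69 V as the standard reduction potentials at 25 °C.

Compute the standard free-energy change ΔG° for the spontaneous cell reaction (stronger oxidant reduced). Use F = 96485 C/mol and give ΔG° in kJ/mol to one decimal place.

Au⁺/Au (E° = +1.69 V) is the cathode; Sn⁴⁺/Sn²⁺ (E° = +0.17 V) is the anode, so E°cell = +1.52 V.
Balancing electrons gives n = 2 (lcm of 1 and 2).
ΔG° = −nFE° = −(2)(96485)(+1.52) = -293,314 J = -293.3 kJ/mol.

-293.3 kJ/mol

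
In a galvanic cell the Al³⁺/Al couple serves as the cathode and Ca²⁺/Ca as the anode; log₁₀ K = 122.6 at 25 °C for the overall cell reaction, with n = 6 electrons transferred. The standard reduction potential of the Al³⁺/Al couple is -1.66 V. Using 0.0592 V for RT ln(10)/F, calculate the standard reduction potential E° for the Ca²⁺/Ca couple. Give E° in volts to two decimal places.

-2.87 V

E°cell = (0.0592/n)·log K = (0.0592/6)(122.6) = +1.210 V.
Since Al³⁺/Al is the cathode and Ca²⁺/Ca the anode, E°cell = E°(Al³⁺/Al) − E°(Ca²⁺/Ca).
So E°(Ca²⁺/Ca) = E°(Al³⁺/Al) − E°cell = (-1.66) − (+1.210) = -2.87 V.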